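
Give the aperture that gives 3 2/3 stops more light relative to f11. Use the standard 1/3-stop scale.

Aperture: f/11 → f/10 → f/9 → f/8 → f/7.1 → f/6.3 → f/5.6 → f/5 → f/4.5 → f/4 → f/3.5 → f/3.2 — 3 2/3 stops wider (brighter).

f/3.2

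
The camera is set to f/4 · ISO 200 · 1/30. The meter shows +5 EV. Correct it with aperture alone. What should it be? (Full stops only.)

f/22

Overexposed by 5 stops → need 5 stops darker.
Aperture: f/4 → f/5.6 → f/8 → f/11 → f/16 → f/22.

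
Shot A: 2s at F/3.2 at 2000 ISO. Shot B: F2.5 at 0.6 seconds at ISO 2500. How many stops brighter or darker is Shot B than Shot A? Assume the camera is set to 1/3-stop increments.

2/3 stop darker

Aperture: f/3.2 → f/2.8 → f/2.5 — 2/3 stop larger aperture (brighter).
Shutter speed: 2 → 1.6 → 1.3 → 1 → 0.8 → 0.6 — 1 2/3 stops faster (darker).
ISO: 2000 → 2500 — 1/3 stop raised (brighter).
Net: +2/3 −1 2/3 +1/3 = −2/3 stops.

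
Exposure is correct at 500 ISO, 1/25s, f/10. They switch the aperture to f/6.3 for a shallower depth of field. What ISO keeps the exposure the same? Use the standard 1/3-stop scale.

ISO 200

Aperture: f/10 → f/9 → f/8 → f/7.1 → f/6.3 — 1 1/3 stops opened up (brighter).
Need 1 1/3 stops darker from the ISO: 500 → 400 → 320 → 250 → 200.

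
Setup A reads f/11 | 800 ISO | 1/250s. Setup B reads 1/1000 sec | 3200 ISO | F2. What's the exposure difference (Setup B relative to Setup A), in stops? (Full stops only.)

5 stops brighter

Aperture: f/11 → f/8 → f/5.6 → f/4 → f/2.8 → f/2 — 5 stops larger aperture (brighter).
Shutter speed: 1/250 → 1/500 → 1/1000 — 2 stops faster (darker).
ISO: 800 → 1600 → 3200 — 2 stops higher (brighter).
Net: +5 −2 +2 = +5 stops.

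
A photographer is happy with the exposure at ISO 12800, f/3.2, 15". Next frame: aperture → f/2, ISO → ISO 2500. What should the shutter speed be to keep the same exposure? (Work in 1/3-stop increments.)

30 s

Aperture: f/3.2 → f/2.8 → f/2.5 → f/2.2 → f/2 — 1 1/3 stops wider (brighter).
ISO: 12800 → 10000 → 8000 → 6400 → 5000 → 4000 → 3200 → 2500 — 2 1/3 stops lower (darker).
Net change so far: 1 stop darker. Offset with the shutter speed: 15 → 20 → 25 → 30.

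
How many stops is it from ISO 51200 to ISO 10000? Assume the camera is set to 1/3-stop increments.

51200 → 40000 → 32000 → 25600 → 20000 → 16000 → 12800 → 10000 — count the steps: 7 third-stops = 2 1/3 stops.

2 1/3 stops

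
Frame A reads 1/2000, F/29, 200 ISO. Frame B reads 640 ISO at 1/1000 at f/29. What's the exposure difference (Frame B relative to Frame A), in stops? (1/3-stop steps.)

Aperture: unchanged.
Shutter speed: 1/2000 → 1/1600 → 1/1250 → 1/1000 — 1 stop longer (brighter).
ISO: 200 → 250 → 320 → 400 → 500 → 640 — 1 2/3 stops higher (brighter).
Net: +1 +1 2/3 = +2 2/3 stops.

2 2/3 stops brighter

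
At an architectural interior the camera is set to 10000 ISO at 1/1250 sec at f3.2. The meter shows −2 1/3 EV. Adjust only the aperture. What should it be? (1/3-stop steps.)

Underexposed by 2 1/3 stops → need 2 1/3 stops brighter.
Aperture: f/3.2 → f/2.8 → f/2.5 → f/2.2 → f/2 → f/1.8 → f/1.6 → f/1.4.

f/1.4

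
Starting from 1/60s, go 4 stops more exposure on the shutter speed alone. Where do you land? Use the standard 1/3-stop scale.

Shutter speed: 1/60 → 1/50 → 1/40 → 1/30 → 1/25 → 1/20 → 1/15 → 1/13 → 1/10 → 1/8 → 1/6 → 1/5 → 1/4 — 4 stops slower (brighter).

1/4s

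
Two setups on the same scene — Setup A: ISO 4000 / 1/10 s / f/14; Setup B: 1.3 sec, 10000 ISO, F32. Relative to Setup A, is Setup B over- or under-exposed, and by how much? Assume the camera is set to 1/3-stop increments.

Aperture: f/14 → f/16 → f/18 → f/20 → f/22 → f/25 → f/29 → f/32 — 2 1/3 stops stopped down (darker).
Shutter speed: 1/10 → 1/8 → 1/6 → 1/5 → 1/4 → 0.3 → 0.4 → 0.5 → 0.6 → 0.8 → 1 → 1.3 — 3 2/3 stops longer (brighter).
ISO: 4000 → 5000 → 6400 → 8000 → 10000 — 1 1/3 stops higher (brighter).
Net: −2 1/3 +3 2/3 +1 1/3 = +2 2/3 stops.

2 2/3 stops brighter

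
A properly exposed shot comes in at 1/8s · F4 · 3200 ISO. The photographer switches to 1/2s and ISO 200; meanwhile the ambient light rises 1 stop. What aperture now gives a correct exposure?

f/2.8

Scene light: 1 stop brighter.
Shutter speed: 1/8 → 1/4 → 1/2 — 2 stops longer (brighter).
ISO: 3200 → 1600 → 800 → 400 → 200 — 4 stops lower (darker).
Net so far: 1 stop darker. Aperture: f/4 → f/2.8.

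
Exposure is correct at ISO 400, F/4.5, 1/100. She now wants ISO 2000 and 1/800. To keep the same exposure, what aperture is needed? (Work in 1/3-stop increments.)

ISO: 400 → 500 → 640 → 800 → 1000 → 1250 → 1600 → 2000 — 2 1/3 stops raised (brighter).
Shutter speed: 1/100 → 1/125 → 1/160 → 1/200 → 1/250 → 1/320 → 1/400 → 1/500 → 1/640 → 1/800 — 3 stops shorter (darker).
Net change so far: 2/3 stop darker. Offset with the aperture: f/4.5 → f/4 → f/3.5.

f/3.5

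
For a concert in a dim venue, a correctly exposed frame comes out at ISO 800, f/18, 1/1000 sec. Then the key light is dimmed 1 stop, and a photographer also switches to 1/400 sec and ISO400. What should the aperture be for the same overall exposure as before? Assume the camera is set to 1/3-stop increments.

Scene light: 1 stop darker.
Shutter speed: 1/1000 → 1/800 → 1/640 → 1/500 → 1/400 — 1 1/3 stops longer (brighter).
ISO: 800 → 640 → 500 → 400 — 1 stop lower (darker).
Net so far: 2/3 stop darker. Aperture: f/18 → f/16 → f/14.

f/14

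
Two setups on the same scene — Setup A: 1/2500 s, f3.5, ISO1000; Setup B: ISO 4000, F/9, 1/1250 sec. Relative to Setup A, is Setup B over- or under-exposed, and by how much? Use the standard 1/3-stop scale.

Aperture: f/3.5 → f/4 → f/4.5 → f/5 → f/5.6 → f/6.3 → f/7.1 → f/8 → f/9 — 2 2/3 stops stopped down (darker).
Shutter speed: 1/2500 → 1/2000 → 1/1600 → 1/1250 — 1 stop longer (brighter).
ISO: 1000 → 1250 → 1600 → 2000 → 2500 → 3200 → 4000 — 2 stops raised (brighter).
Net: −2 2/3 +1 +2 = +1/3 stops.

1/3 stop brighter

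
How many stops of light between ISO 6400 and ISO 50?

6400 → 3200 → 1600 → 800 → 400 → 200 → 100 → 50 — count the steps: 7 stops.

7 stops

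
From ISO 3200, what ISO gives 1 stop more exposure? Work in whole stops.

ISO 6400

ISO: 3200 → 6400 — 1 stop higher (brighter).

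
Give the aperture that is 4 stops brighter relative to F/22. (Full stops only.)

f/5.6

Aperture: f/22 → f/16 → f/11 → f/8 → f/5.6 — 4 stops opened up (brighter).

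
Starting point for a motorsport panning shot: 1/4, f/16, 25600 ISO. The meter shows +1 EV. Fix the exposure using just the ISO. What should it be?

ISO 12800

Overexposed by 1 stop → need 1 stop darker.
ISO: 25600 → 12800.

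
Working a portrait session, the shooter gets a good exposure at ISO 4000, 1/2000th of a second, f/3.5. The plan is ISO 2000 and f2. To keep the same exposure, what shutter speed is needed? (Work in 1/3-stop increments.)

1/3200s

ISO: 4000 → 3200 → 2500 → 2000 — 1 stop dropped (darker).
Aperture: f/3.5 → f/3.2 → f/2.8 → f/2.5 → f/2.2 → f/2 — 1 2/3 stops larger aperture (brighter).
Net change so far: 2/3 stop brighter. Offset with the shutter speed: 1/2000 → 1/2500 → 1/3200.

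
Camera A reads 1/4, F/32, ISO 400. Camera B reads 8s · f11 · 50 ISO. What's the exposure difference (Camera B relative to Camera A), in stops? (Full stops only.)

Aperture: f/32 → f/22 → f/16 → f/11 — 3 stops larger aperture (brighter).
Shutter speed: 1/4 → 1/2 → 1 → 2 → 4 → 8 — 5 stops longer (brighter).
ISO: 400 → 200 → 100 → 50 — 3 stops lower (darker).
Net: +3 +5 −3 = +5 stops.

5 stops brighter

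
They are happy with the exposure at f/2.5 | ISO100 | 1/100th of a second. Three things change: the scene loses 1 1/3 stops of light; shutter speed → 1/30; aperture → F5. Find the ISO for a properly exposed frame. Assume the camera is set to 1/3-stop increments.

Scene light: 1 1/3 stops darker.
Shutter speed: 1/100 → 1/80 → 1/60 → 1/50 → 1/40 → 1/30 — 1 2/3 stops slower (brighter).
Aperture: f/2.5 → f/2.8 → f/3.2 → f/3.5 → f/4 → f/4.5 → f/5 — 2 stops stopped down (darker).
Net so far: 1 2/3 stops darker. ISO: 100 → 125 → 160 → 200 → 250 → 320.

ISO 320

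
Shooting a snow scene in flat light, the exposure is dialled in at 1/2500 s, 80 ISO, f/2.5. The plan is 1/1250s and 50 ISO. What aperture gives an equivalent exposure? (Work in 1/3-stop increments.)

f/2.8

Shutter speed: 1/2500 → 1/2000 → 1/1600 → 1/1250 — 1 stop slower (brighter).
ISO: 80 → 64 → 50 — 2/3 stop lower (darker).
Net change so far: 1/3 stop brighter. Offset with the aperture: f/2.5 → f/2.8.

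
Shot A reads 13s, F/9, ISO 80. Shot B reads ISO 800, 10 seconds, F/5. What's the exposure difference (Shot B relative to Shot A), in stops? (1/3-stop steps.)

Aperture: f/9 → f/8 → f/7.1 → f/6.3 → f/5.6 → f/5 — 1 2/3 stops wider (brighter).
Shutter speed: 13 → 10 — 1/3 stop faster (darker).
ISO: 80 → 100 → 125 → 160 → 200 → 250 → 320 → 400 → 500 → 640 → 800 — 3 1/3 stops raised (brighter).
Net: +1 2/3 −1/3 +3 1/3 = +4 2/3 stops.

4 2/3 stops brighter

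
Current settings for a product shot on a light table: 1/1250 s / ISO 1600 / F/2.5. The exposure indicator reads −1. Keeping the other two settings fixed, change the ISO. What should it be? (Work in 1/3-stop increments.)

ISO 3200

Underexposed by 1 stop → need 1 stop brighter.
ISO: 1600 → 2000 → 2500 → 3200.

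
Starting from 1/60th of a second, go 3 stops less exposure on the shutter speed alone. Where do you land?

1/500s

Shutter speed: 1/60 → 1/125 → 1/250 → 1/500 — 3 stops faster (darker).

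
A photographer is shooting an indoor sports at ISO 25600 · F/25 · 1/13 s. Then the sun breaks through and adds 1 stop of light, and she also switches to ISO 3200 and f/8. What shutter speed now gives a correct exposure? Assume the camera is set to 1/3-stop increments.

1/30s

Scene light: 1 stop brighter.
ISO: 25600 → 20000 → 16000 → 12800 → 10000 → 8000 → 6400 → 5000 → 4000 → 3200 — 3 stops lower (darker).
Aperture: f/25 → f/22 → f/20 → f/18 → f/16 → f/14 → f/13 → f/11 → f/10 → f/9 → f/8 — 3 1/3 stops wider (brighter).
Net so far: 1 1/3 stops brighter. Shutter speed: 1/13 → 1/15 → 1/20 → 1/25 → 1/30.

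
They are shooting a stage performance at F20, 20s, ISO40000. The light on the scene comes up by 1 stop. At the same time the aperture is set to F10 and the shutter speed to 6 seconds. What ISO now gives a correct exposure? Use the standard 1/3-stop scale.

ISO 16000

Scene light: 1 stop brighter.
Aperture: f/20 → f/18 → f/16 → f/14 → f/13 → f/11 → f/10 — 2 stops larger aperture (brighter).
Shutter speed: 20 → 15 → 13 → 10 → 8 → 6 — 1 2/3 stops faster (darker).
Net so far: 1 1/3 stops brighter. ISO: 40000 → 32000 → 25600 → 20000 → 16000.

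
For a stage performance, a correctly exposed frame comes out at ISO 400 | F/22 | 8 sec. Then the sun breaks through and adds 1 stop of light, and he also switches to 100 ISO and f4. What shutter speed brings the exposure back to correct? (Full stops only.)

Scene light: 1 stop brighter.
ISO: 400 → 200 → 100 — 2 stops dropped (darker).
Aperture: f/22 → f/16 → f/11 → f/8 → f/5.6 → f/4 — 5 stops larger aperture (brighter).
Net so far: 4 stops brighter. Shutter speed: 8 → 4 → 2 → 1 → 1/2.

1/2s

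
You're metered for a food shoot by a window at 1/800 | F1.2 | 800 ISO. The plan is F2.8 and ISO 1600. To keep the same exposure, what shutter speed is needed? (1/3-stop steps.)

1/320s

Aperture: f/1.2 → f/1.4 → f/1.6 → f/1.8 → f/2 → f/2.2 → f/2.5 → f/2.8 — 2 1/3 stops narrower (darker).
ISO: 800 → 1000 → 1250 → 1600 — 1 stop raised (brighter).
Net change so far: 1 1/3 stops darker. Offset with the shutter speed: 1/800 → 1/640 → 1/500 → 1/400 → 1/320.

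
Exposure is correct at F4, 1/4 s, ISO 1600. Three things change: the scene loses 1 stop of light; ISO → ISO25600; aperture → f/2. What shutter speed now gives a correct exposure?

1/125s

Scene light: 1 stop darker.
ISO: 1600 → 3200 → 6400 → 12800 → 25600 — 4 stops raised (brighter).
Aperture: f/4 → f/2.8 → f/2 — 2 stops larger aperture (brighter).
Net so far: 5 stops brighter. Shutter speed: 1/4 → 1/8 → 1/15 → 1/30 → 1/60 → 1/125.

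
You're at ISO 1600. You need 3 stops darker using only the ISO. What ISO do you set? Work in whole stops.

ISO 200

ISO: 1600 → 800 → 400 → 200 — 3 stops lower (darker).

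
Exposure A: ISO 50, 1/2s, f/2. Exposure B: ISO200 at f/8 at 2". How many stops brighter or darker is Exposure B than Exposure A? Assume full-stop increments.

Aperture: f/2 → f/2.8 → f/4 → f/5.6 → f/8 — 4 stops narrower (darker).
Shutter speed: 1/2 → 1 → 2 — 2 stops longer (brighter).
ISO: 50 → 100 → 200 — 2 stops raised (brighter).
Net: −4 +2 +2 = 0 stops.

same exposure (0 stops)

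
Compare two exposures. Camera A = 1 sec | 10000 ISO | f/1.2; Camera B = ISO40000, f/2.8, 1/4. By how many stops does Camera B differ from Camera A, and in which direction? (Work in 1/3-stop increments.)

2 1/3 stops darker

Aperture: f/1.2 → f/1.4 → f/1.6 → f/1.8 → f/2 → f/2.2 → f/2.5 → f/2.8 — 2 1/3 stops smaller aperture (darker).
Shutter speed: 1 → 0.8 → 0.6 → 0.5 → 0.4 → 0.3 → 1/4 — 2 stops faster (darker).
ISO: 10000 → 12800 → 16000 → 20000 → 25600 → 32000 → 40000 — 2 stops higher (brighter).
Net: −2 1/3 −2 +2 = −2 1/3 stops.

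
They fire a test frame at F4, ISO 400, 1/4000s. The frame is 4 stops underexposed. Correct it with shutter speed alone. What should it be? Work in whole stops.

Underexposed by 4 stops → need 4 stops brighter.
Shutter speed: 1/4000 → 1/2000 → 1/1000 → 1/500 → 1/250.

1/250s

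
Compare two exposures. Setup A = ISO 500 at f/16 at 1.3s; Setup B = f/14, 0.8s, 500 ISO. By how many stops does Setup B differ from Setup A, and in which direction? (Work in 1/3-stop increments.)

Aperture: f/16 → f/14 — 1/3 stop larger aperture (brighter).
Shutter speed: 1.3 → 1 → 0.8 — 2/3 stop shorter (darker).
ISO: unchanged.
Net: +1/3 −2/3 = −1/3 stops.

1/3 stop darker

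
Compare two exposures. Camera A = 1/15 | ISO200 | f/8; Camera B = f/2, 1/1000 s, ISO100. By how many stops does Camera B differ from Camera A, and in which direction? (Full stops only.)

3 stops darker

Aperture: f/8 → f/5.6 → f/4 → f/2.8 → f/2 — 4 stops opened up (brighter).
Shutter speed: 1/15 → 1/30 → 1/60 → 1/125 → 1/250 → 1/500 → 1/1000 — 6 stops shorter (darker).
ISO: 200 → 100 — 1 stop lower (darker).
Net: +4 −6 −1 = −3 stops.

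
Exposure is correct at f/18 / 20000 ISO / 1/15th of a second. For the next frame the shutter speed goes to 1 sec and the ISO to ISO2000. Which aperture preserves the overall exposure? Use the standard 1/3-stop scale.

Shutter speed: 1/15 → 1/13 → 1/10 → 1/8 → 1/6 → 1/5 → 1/4 → 0.3 → 0.4 → 0.5 → 0.6 → 0.8 → 1 — 4 stops longer (brighter).
ISO: 20000 → 16000 → 12800 → 10000 → 8000 → 6400 → 5000 → 4000 → 3200 → 2500 → 2000 — 3 1/3 stops lower (darker).
Net change so far: 2/3 stop brighter. Offset with the aperture: f/18 → f/20 → f/22.

f/22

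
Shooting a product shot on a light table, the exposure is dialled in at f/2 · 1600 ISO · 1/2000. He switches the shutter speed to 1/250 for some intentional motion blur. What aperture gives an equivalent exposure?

f/5.6

Shutter speed: 1/2000 → 1/1000 → 1/500 → 1/250 — 3 stops slower (brighter).
Need 3 stops darker from the aperture: f/2 → f/2.8 → f/4 → f/5.6.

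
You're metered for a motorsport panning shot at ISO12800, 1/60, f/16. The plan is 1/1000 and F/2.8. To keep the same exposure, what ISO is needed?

ISO 6400

Shutter speed: 1/60 → 1/125 → 1/250 → 1/500 → 1/1000 — 4 stops shorter (darker).
Aperture: f/16 → f/11 → f/8 → f/5.6 → f/4 → f/2.8 — 5 stops larger aperture (brighter).
Net change so far: 1 stop brighter. Offset with the ISO: 12800 → 6400.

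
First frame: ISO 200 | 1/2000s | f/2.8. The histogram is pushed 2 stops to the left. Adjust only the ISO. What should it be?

Underexposed by 2 stops → need 2 stops brighter.
ISO: 200 → 400 → 800.

ISO 800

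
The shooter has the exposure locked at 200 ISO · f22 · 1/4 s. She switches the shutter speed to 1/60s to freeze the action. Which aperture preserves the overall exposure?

Shutter speed: 1/4 → 1/8 → 1/15 → 1/30 → 1/60 — 4 stops shorter (darker).
Need 4 stops brighter from the aperture: f/22 → f/16 → f/11 → f/8 → f/5.6.

f/5.6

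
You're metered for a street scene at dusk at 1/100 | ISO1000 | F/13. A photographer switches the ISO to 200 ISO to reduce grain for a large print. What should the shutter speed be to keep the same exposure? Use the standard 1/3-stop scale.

1/20s

ISO: 1000 → 800 → 640 → 500 → 400 → 320 → 250 → 200 — 2 1/3 stops lower (darker).
Need 2 1/3 stops brighter from the shutter speed: 1/100 → 1/80 → 1/60 → 1/50 → 1/40 → 1/30 → 1/25 → 1/20.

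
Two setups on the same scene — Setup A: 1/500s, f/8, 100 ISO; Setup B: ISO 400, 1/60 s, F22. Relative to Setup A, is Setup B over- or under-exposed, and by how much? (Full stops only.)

Aperture: f/8 → f/11 → f/16 → f/22 — 3 stops narrower (darker).
Shutter speed: 1/500 → 1/250 → 1/125 → 1/60 — 3 stops longer (brighter).
ISO: 100 → 200 → 400 — 2 stops raised (brighter).
Net: −3 +3 +2 = +2 stops.

2 stops brighter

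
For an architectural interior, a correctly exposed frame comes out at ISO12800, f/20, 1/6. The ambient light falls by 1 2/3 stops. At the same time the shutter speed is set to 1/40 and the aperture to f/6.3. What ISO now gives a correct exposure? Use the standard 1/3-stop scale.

ISO 25600

Scene light: 1 2/3 stops darker.
Shutter speed: 1/6 → 1/8 → 1/10 → 1/13 → 1/15 → 1/20 → 1/25 → 1/30 → 1/40 — 2 2/3 stops faster (darker).
Aperture: f/20 → f/18 → f/16 → f/14 → f/13 → f/11 → f/10 → f/9 → f/8 → f/7.1 → f/6.3 — 3 1/3 stops larger aperture (brighter).
Net so far: 1 stop darker. ISO: 12800 → 16000 → 20000 → 25600.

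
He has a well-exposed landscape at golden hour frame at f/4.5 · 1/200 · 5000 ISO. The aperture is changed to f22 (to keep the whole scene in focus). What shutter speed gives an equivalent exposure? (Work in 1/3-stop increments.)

1/8s

Aperture: f/4.5 → f/5 → f/5.6 → f/6.3 → f/7.1 → f/8 → f/9 → f/10 → f/11 → f/13 → f/14 → f/16 → f/18 → f/20 → f/22 — 4 2/3 stops narrower (darker).
Need 4 2/3 stops brighter from the shutter speed: 1/200 → 1/160 → 1/125 → 1/100 → 1/80 → 1/60 → 1/50 → 1/40 → 1/30 → 1/25 → 1/20 → 1/15 → 1/13 → 1/10 → 1/8.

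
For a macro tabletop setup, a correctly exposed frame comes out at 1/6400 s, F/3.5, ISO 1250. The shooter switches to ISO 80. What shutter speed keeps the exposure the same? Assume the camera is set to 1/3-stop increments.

1/400s

ISO: 1250 → 1000 → 800 → 640 → 500 → 400 → 320 → 250 → 200 → 160 → 125 → 100 → 80 — 4 stops dropped (darker).
Need 4 stops brighter from the shutter speed: 1/6400 → 1/5000 → 1/4000 → 1/3200 → 1/2500 → 1/2000 → 1/1600 → 1/1250 → 1/1000 → 1/800 → 1/640 → 1/500 → 1/400.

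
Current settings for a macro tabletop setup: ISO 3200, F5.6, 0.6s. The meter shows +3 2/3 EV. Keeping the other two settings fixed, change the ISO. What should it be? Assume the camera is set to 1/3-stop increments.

Overexposed by 3 2/3 stops → need 3 2/3 stops darker.
ISO: 3200 → 2500 → 2000 → 1600 → 1250 → 1000 → 800 → 640 → 500 → 400 → 320 → 250.

ISO 250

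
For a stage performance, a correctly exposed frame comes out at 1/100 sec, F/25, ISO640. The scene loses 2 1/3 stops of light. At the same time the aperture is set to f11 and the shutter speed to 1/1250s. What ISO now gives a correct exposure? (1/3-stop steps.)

Scene light: 2 1/3 stops darker.
Aperture: f/25 → f/22 → f/20 → f/18 → f/16 → f/14 → f/13 → f/11 — 2 1/3 stops wider (brighter).
Shutter speed: 1/100 → 1/125 → 1/160 → 1/200 → 1/250 → 1/320 → 1/400 → 1/500 → 1/640 → 1/800 → 1/1000 → 1/1250 — 3 2/3 stops faster (darker).
Net so far: 3 2/3 stops darker. ISO: 640 → 800 → 1000 → 1250 → 1600 → 2000 → 2500 → 3200 → 4000 → 5000 → 6400 → 8000.

ISO 8000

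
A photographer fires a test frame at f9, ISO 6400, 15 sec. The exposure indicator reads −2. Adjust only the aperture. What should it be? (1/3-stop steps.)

Underexposed by 2 stops → need 2 stops brighter.
Aperture: f/9 → f/8 → f/7.1 → f/6.3 → f/5.6 → f/5 → f/4.5.

f/4.5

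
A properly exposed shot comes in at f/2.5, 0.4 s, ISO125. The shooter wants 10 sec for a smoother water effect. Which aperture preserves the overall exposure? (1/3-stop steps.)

Shutter speed: 0.4 → 0.5 → 0.6 → 0.8 → 1 → 1.3 → 1.6 → 2 → 2.5 → 3.2 → 4 → 5 → 6 → 8 → 10 — 4 2/3 stops longer (brighter).
Need 4 2/3 stops darker from the aperture: f/2.5 → f/2.8 → f/3.2 → f/3.5 → f/4 → f/4.5 → f/5 → f/5.6 → f/6.3 → f/7.1 → f/8 → f/9 → f/10 → f/11 → f/13.

f/13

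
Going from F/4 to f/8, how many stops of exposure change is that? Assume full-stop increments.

2 stops

f/4 → f/5.6 → f/8 — count the steps: 2 stops.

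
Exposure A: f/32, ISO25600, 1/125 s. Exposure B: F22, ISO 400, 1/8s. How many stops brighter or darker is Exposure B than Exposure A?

Aperture: f/32 → f/22 — 1 stop opened up (brighter).
Shutter speed: 1/125 → 1/60 → 1/30 → 1/15 → 1/8 — 4 stops longer (brighter).
ISO: 25600 → 12800 → 6400 → 3200 → 1600 → 800 → 400 — 6 stops dropped (darker).
Net: +1 +4 −6 = −1 stop.

1 stop darker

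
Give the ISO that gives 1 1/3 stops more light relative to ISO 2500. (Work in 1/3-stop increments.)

ISO 6400

ISO: 2500 → 3200 → 4000 → 5000 → 6400 — 1 1/3 stops higher (brighter).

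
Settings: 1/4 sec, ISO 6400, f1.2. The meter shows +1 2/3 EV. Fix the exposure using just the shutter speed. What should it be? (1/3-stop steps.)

1/13s

Overexposed by 1 2/3 stops → need 1 2/3 stops darker.
Shutter speed: 1/4 → 1/5 → 1/6 → 1/8 → 1/10 → 1/13.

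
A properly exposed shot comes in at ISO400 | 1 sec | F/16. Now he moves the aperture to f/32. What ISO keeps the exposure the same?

Aperture: f/16 → f/22 → f/32 — 2 stops smaller aperture (darker).
Need 2 stops brighter from the ISO: 400 → 800 → 1600.

ISO 1600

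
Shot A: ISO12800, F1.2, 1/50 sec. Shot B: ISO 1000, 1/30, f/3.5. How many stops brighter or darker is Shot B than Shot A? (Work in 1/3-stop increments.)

Aperture: f/1.2 → f/1.4 → f/1.6 → f/1.8 → f/2 → f/2.2 → f/2.5 → f/2.8 → f/3.2 → f/3.5 — 3 stops smaller aperture (darker).
Shutter speed: 1/50 → 1/40 → 1/30 — 2/3 stop slower (brighter).
ISO: 12800 → 10000 → 8000 → 6400 → 5000 → 4000 → 3200 → 2500 → 2000 → 1600 → 1250 → 1000 — 3 2/3 stops lower (darker).
Net: −3 +2/3 −3 2/3 = −6 stops.

6 stops darker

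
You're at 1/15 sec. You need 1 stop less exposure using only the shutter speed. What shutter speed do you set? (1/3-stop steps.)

Shutter speed: 1/15 → 1/20 → 1/25 → 1/30 — 1 stop shorter (darker).

1/30s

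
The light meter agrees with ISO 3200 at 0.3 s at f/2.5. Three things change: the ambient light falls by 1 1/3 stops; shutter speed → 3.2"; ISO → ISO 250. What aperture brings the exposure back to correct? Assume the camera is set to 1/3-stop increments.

Scene light: 1 1/3 stops darker.
Shutter speed: 0.3 → 0.4 → 0.5 → 0.6 → 0.8 → 1 → 1.3 → 1.6 → 2 → 2.5 → 3.2 — 3 1/3 stops slower (brighter).
ISO: 3200 → 2500 → 2000 → 1600 → 1250 → 1000 → 800 → 640 → 500 → 400 → 320 → 250 — 3 2/3 stops dropped (darker).
Net so far: 1 2/3 stops darker. Aperture: f/2.5 → f/2.2 → f/2 → f/1.8 → f/1.6 → f/1.4.

f/1.4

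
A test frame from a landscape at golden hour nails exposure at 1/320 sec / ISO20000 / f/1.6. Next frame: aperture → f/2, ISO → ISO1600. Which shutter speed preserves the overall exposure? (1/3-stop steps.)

Aperture: f/1.6 → f/1.8 → f/2 — 2/3 stop stopped down (darker).
ISO: 20000 → 16000 → 12800 → 10000 → 8000 → 6400 → 5000 → 4000 → 3200 → 2500 → 2000 → 1600 — 3 2/3 stops dropped (darker).
Net change so far: 4 1/3 stops darker. Offset with the shutter speed: 1/320 → 1/250 → 1/200 → 1/160 → 1/125 → 1/100 → 1/80 → 1/60 → 1/50 → 1/40 → 1/30 → 1/25 → 1/20 → 1/15.

1/15s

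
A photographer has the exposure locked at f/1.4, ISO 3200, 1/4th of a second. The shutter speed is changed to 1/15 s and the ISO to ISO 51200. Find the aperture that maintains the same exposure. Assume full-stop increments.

f/2.8

Shutter speed: 1/4 → 1/8 → 1/15 — 2 stops shorter (darker).
ISO: 3200 → 6400 → 12800 → 25600 → 51200 — 4 stops raised (brighter).
Net change so far: 2 stops brighter. Offset with the aperture: f/1.4 → f/2 → f/2.8.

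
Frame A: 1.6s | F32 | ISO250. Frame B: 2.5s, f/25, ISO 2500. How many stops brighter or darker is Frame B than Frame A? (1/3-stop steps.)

4 2/3 stops brighter

Aperture: f/32 → f/29 → f/25 — 2/3 stop wider (brighter).
Shutter speed: 1.6 → 2 → 2.5 — 2/3 stop slower (brighter).
ISO: 250 → 320 → 400 → 500 → 640 → 800 → 1000 → 1250 → 1600 → 2000 → 2500 — 3 1/3 stops higher (brighter).
Net: +2/3 +2/3 +3 1/3 = +4 2/3 stops.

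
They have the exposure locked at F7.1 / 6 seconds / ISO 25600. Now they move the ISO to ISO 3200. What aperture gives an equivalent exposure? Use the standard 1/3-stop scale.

f/2.5

ISO: 25600 → 20000 → 16000 → 12800 → 10000 → 8000 → 6400 → 5000 → 4000 → 3200 — 3 stops lower (darker).
Need 3 stops brighter from the aperture: f/7.1 → f/6.3 → f/5.6 → f/5 → f/4.5 → f/4 → f/3.5 → f/3.2 → f/2.8 → f/2.5.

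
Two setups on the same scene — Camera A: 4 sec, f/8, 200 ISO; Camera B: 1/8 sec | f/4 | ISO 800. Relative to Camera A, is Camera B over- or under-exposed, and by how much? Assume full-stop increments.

Aperture: f/8 → f/5.6 → f/4 — 2 stops larger aperture (brighter).
Shutter speed: 4 → 2 → 1 → 1/2 → 1/4 → 1/8 — 5 stops shorter (darker).
ISO: 200 → 400 → 800 — 2 stops higher (brighter).
Net: +2 −5 +2 = −1 stop.

1 stop darker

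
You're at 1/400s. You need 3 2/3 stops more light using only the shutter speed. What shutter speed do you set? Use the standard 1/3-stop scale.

1/30s

Shutter speed: 1/400 → 1/320 → 1/250 → 1/200 → 1/160 → 1/125 → 1/100 → 1/80 → 1/60 → 1/50 → 1/40 → 1/30 — 3 2/3 stops slower (brighter).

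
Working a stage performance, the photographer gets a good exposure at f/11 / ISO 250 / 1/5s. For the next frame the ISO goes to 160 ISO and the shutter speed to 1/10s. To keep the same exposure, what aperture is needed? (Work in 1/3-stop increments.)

ISO: 250 → 200 → 160 — 2/3 stop dropped (darker).
Shutter speed: 1/5 → 1/6 → 1/8 → 1/10 — 1 stop shorter (darker).
Net change so far: 1 2/3 stops darker. Offset with the aperture: f/11 → f/10 → f/9 → f/8 → f/7.1 → f/6.3.

f/6.3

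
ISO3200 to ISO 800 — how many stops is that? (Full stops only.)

2 stops

3200 → 1600 → 800 — count the steps: 2 stops.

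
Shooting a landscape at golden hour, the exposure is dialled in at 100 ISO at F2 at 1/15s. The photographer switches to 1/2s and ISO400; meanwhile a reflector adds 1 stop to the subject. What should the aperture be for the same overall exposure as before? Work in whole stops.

Scene light: 1 stop brighter.
Shutter speed: 1/15 → 1/8 → 1/4 → 1/2 — 3 stops slower (brighter).
ISO: 100 → 200 → 400 — 2 stops raised (brighter).
Net so far: 6 stops brighter. Aperture: f/2 → f/2.8 → f/4 → f/5.6 → f/8 → f/11 → f/16.

f/16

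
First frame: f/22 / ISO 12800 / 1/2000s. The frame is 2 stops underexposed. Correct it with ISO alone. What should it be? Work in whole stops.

ISO 51200

Underexposed by 2 stops → need 2 stops brighter.
ISO: 12800 → 25600 → 51200.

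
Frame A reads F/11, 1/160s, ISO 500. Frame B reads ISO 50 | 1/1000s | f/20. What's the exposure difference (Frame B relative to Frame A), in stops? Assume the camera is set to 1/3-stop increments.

7 2/3 stops darker

Aperture: f/11 → f/13 → f/14 → f/16 → f/18 → f/20 — 1 2/3 stops stopped down (darker).
Shutter speed: 1/160 → 1/200 → 1/250 → 1/320 → 1/400 → 1/500 → 1/640 → 1/800 → 1/1000 — 2 2/3 stops shorter (darker).
ISO: 500 → 400 → 320 → 250 → 200 → 160 → 125 → 100 → 80 → 64 → 50 — 3 1/3 stops dropped (darker).
Net: −1 2/3 −2 2/3 −3 1/3 = −7 2/3 stops.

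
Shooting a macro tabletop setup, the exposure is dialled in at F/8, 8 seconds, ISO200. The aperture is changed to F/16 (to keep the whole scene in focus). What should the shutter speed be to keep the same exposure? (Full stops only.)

30 s

Aperture: f/8 → f/11 → f/16 — 2 stops smaller aperture (darker).
Need 2 stops brighter from the shutter speed: 8 → 15 → 30.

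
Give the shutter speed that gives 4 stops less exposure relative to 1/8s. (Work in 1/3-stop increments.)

1/125s

Shutter speed: 1/8 → 1/10 → 1/13 → 1/15 → 1/20 → 1/25 → 1/30 → 1/40 → 1/50 → 1/60 → 1/80 → 1/100 → 1/125 — 4 stops faster (darker).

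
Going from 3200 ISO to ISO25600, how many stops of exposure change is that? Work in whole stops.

3200 → 6400 → 12800 → 25600 — count the steps: 3 stops.

3 stops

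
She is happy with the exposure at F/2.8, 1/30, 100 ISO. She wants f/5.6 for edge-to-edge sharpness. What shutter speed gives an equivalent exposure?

Aperture: f/2.8 → f/4 → f/5.6 — 2 stops narrower (darker).
Need 2 stops brighter from the shutter speed: 1/30 → 1/15 → 1/8.

1/8s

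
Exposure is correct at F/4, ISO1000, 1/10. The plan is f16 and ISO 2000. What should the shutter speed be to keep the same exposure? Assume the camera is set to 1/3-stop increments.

0.8 s

Aperture: f/4 → f/4.5 → f/5 → f/5.6 → f/6.3 → f/7.1 → f/8 → f/9 → f/10 → f/11 → f/13 → f/14 → f/16 — 4 stops smaller aperture (darker).
ISO: 1000 → 1250 → 1600 → 2000 — 1 stop raised (brighter).
Net change so far: 3 stops darker. Offset with the shutter speed: 1/10 → 1/8 → 1/6 → 1/5 → 1/4 → 0.3 → 0.4 → 0.5 → 0.6 → 0.8.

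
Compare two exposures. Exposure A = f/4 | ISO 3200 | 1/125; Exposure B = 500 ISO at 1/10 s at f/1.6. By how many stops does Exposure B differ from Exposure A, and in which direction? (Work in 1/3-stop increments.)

Aperture: f/4 → f/3.5 → f/3.2 → f/2.8 → f/2.5 → f/2.2 → f/2 → f/1.8 → f/1.6 — 2 2/3 stops larger aperture (brighter).
Shutter speed: 1/125 → 1/100 → 1/80 → 1/60 → 1/50 → 1/40 → 1/30 → 1/25 → 1/20 → 1/15 → 1/13 → 1/10 — 3 2/3 stops slower (brighter).
ISO: 3200 → 2500 → 2000 → 1600 → 1250 → 1000 → 800 → 640 → 500 — 2 2/3 stops dropped (darker).
Net: +2 2/3 +3 2/3 −2 2/3 = +3 2/3 stops.

3 2/3 stops brighter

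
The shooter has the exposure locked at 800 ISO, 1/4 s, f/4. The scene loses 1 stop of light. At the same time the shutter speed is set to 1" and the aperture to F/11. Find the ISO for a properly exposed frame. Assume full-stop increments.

ISO 3200

Scene light: 1 stop darker.
Shutter speed: 1/4 → 1/2 → 1 — 2 stops longer (brighter).
Aperture: f/4 → f/5.6 → f/8 → f/11 — 3 stops stopped down (darker).
Net so far: 2 stops darker. ISO: 800 → 1600 → 3200.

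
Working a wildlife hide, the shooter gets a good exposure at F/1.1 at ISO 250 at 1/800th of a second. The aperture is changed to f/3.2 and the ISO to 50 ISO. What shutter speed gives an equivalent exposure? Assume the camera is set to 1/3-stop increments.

Aperture: f/1.1 → f/1.2 → f/1.4 → f/1.6 → f/1.8 → f/2 → f/2.2 → f/2.5 → f/2.8 → f/3.2 — 3 stops narrower (darker).
ISO: 250 → 200 → 160 → 125 → 100 → 80 → 64 → 50 — 2 1/3 stops dropped (darker).
Net change so far: 5 1/3 stops darker. Offset with the shutter speed: 1/800 → 1/640 → 1/500 → 1/400 → 1/320 → 1/250 → 1/200 → 1/160 → 1/125 → 1/100 → 1/80 → 1/60 → 1/50 → 1/40 → 1/30 → 1/25 → 1/20.

1/20s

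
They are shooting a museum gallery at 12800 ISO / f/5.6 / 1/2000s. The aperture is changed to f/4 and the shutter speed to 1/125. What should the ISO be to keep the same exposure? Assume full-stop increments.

ISO 400

Aperture: f/5.6 → f/4 — 1 stop opened up (brighter).
Shutter speed: 1/2000 → 1/1000 → 1/500 → 1/250 → 1/125 — 4 stops slower (brighter).
Net change so far: 5 stops brighter. Offset with the ISO: 12800 → 6400 → 3200 → 1600 → 800 → 400.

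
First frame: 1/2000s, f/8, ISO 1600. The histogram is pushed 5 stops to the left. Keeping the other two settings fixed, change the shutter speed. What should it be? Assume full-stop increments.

1/60s

Underexposed by 5 stops → need 5 stops brighter.
Shutter speed: 1/2000 → 1/1000 → 1/500 → 1/250 → 1/125 → 1/60.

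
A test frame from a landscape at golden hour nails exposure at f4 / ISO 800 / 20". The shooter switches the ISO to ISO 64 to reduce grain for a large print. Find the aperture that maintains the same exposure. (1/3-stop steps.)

ISO: 800 → 640 → 500 → 400 → 320 → 250 → 200 → 160 → 125 → 100 → 80 → 64 — 3 2/3 stops lower (darker).
Need 3 2/3 stops brighter from the aperture: f/4 → f/3.5 → f/3.2 → f/2.8 → f/2.5 → f/2.2 → f/2 → f/1.8 → f/1.6 → f/1.4 → f/1.2 → f/1.1.

f/1.1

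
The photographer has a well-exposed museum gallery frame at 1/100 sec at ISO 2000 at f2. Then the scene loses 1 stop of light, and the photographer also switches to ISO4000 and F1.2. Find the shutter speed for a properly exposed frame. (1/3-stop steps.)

Scene light: 1 stop darker.
ISO: 2000 → 2500 → 3200 → 4000 — 1 stop raised (brighter).
Aperture: f/2 → f/1.8 → f/1.6 → f/1.4 → f/1.2 — 1 1/3 stops opened up (brighter).
Net so far: 1 1/3 stops brighter. Shutter speed: 1/100 → 1/125 → 1/160 → 1/200 → 1/250.

1/250s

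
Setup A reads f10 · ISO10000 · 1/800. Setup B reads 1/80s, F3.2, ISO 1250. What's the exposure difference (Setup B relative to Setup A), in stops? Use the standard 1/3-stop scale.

Aperture: f/10 → f/9 → f/8 → f/7.1 → f/6.3 → f/5.6 → f/5 → f/4.5 → f/4 → f/3.5 → f/3.2 — 3 1/3 stops wider (brighter).
Shutter speed: 1/800 → 1/640 → 1/500 → 1/400 → 1/320 → 1/250 → 1/200 → 1/160 → 1/125 → 1/100 → 1/80 — 3 1/3 stops longer (brighter).
ISO: 10000 → 8000 → 6400 → 5000 → 4000 → 3200 → 2500 → 2000 → 1600 → 1250 — 3 stops dropped (darker).
Net: +3 1/3 +3 1/3 −3 = +3 2/3 stops.

3 2/3 stops brighter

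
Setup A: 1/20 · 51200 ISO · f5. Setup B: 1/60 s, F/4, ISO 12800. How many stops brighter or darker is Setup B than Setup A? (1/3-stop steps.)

Aperture: f/5 → f/4.5 → f/4 — 2/3 stop opened up (brighter).
Shutter speed: 1/20 → 1/25 → 1/30 → 1/40 → 1/50 → 1/60 — 1 2/3 stops faster (darker).
ISO: 51200 → 40000 → 32000 → 25600 → 20000 → 16000 → 12800 — 2 stops lower (darker).
Net: +2/3 −1 2/3 −2 = −3 stops.

3 stops darker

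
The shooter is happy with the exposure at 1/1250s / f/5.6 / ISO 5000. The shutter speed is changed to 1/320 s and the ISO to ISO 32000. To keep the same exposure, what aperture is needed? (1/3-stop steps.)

Shutter speed: 1/1250 → 1/1000 → 1/800 → 1/640 → 1/500 → 1/400 → 1/320 — 2 stops longer (brighter).
ISO: 5000 → 6400 → 8000 → 10000 → 12800 → 16000 → 20000 → 25600 → 32000 — 2 2/3 stops higher (brighter).
Net change so far: 4 2/3 stops brighter. Offset with the aperture: f/5.6 → f/6.3 → f/7.1 → f/8 → f/9 → f/10 → f/11 → f/13 → f/14 → f/16 → f/18 → f/20 → f/22 → f/25 → f/29.

f/29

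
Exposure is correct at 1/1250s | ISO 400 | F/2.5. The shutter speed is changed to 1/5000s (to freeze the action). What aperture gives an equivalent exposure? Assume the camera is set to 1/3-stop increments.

f/1.2

Shutter speed: 1/1250 → 1/1600 → 1/2000 → 1/2500 → 1/3200 → 1/4000 → 1/5000 — 2 stops shorter (darker).
Need 2 stops brighter from the aperture: f/2.5 → f/2.2 → f/2 → f/1.8 → f/1.6 → f/1.4 → f/1.2.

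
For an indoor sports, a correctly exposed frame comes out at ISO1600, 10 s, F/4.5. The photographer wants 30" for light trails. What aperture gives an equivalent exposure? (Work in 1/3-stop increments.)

f/8

Shutter speed: 10 → 13 → 15 → 20 → 25 → 30 — 1 2/3 stops longer (brighter).
Need 1 2/3 stops darker from the aperture: f/4.5 → f/5 → f/5.6 → f/6.3 → f/7.1 → f/8.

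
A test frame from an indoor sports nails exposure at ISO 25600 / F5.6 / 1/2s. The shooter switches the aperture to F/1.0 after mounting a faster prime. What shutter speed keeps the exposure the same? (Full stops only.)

1/60s

Aperture: f/5.6 → f/4 → f/2.8 → f/2 → f/1.4 → f/1.0 — 5 stops larger aperture (brighter).
Need 5 stops darker from the shutter speed: 1/2 → 1/4 → 1/8 → 1/15 → 1/30 → 1/60.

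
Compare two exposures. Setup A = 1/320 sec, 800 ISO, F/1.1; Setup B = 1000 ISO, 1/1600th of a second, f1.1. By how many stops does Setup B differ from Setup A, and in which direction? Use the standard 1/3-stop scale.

Aperture: unchanged.
Shutter speed: 1/320 → 1/400 → 1/500 → 1/640 → 1/800 → 1/1000 → 1/1250 → 1/1600 — 2 1/3 stops faster (darker).
ISO: 800 → 1000 — 1/3 stop higher (brighter).
Net: −2 1/3 +1/3 = −2 stops.

2 stops darker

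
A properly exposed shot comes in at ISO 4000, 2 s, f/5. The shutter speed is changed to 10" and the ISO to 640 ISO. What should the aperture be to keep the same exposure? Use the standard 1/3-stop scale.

f/4.5

Shutter speed: 2 → 2.5 → 3.2 → 4 → 5 → 6 → 8 → 10 — 2 1/3 stops longer (brighter).
ISO: 4000 → 3200 → 2500 → 2000 → 1600 → 1250 → 1000 → 800 → 640 — 2 2/3 stops dropped (darker).
Net change so far: 1/3 stop darker. Offset with the aperture: f/5 → f/4.5.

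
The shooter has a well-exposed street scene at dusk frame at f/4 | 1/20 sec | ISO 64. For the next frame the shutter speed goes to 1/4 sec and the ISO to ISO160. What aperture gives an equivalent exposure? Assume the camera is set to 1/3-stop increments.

Shutter speed: 1/20 → 1/15 → 1/13 → 1/10 → 1/8 → 1/6 → 1/5 → 1/4 — 2 1/3 stops longer (brighter).
ISO: 64 → 80 → 100 → 125 → 160 — 1 1/3 stops higher (brighter).
Net change so far: 3 2/3 stops brighter. Offset with the aperture: f/4 → f/4.5 → f/5 → f/5.6 → f/6.3 → f/7.1 → f/8 → f/9 → f/10 → f/11 → f/13 → f/14.

f/14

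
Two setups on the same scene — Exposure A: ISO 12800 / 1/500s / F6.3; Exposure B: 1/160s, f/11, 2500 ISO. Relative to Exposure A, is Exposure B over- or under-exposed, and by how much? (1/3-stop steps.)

Aperture: f/6.3 → f/7.1 → f/8 → f/9 → f/10 → f/11 — 1 2/3 stops smaller aperture (darker).
Shutter speed: 1/500 → 1/400 → 1/320 → 1/250 → 1/200 → 1/160 — 1 2/3 stops longer (brighter).
ISO: 12800 → 10000 → 8000 → 6400 → 5000 → 4000 → 3200 → 2500 — 2 1/3 stops lower (darker).
Net: −1 2/3 +1 2/3 −2 1/3 = −2 1/3 stops.

2 1/3 stops darker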